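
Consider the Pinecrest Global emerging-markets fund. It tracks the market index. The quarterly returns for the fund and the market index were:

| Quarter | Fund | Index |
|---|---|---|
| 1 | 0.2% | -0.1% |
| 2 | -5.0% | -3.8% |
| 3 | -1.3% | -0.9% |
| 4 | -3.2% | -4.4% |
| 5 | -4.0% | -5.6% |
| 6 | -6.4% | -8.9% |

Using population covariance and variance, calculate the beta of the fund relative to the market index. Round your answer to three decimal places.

0.694

r̄p = -3.2833%,  r̄m = -3.9500%
Cov = Σ(rp − r̄p)(rm − r̄m) / 6 = 5.9625
Var(rm) = Σ(rm − r̄m)² / 6 = 8.5958
β = Cov / Var = 5.9625 / 8.5958 = 0.6937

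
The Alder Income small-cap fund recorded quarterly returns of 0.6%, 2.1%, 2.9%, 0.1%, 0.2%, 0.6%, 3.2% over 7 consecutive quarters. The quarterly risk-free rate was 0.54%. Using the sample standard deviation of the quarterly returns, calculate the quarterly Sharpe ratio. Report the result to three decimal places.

0.643

r̄ = (0.6 + 2.1 + 2.9 + 0.1 + 0.2 + 0.6 + 3.2) / 7 = 1.3857%
Sample σ = √[Σ(r − r̄)² / 6] = √[10.3886 / 6] = √1.7314 = 1.3158%
Sharpe = (r̄ − rf) / σ = (1.3857 − 0.54) / 1.3158 = 0.8457 / 1.3158 = 0.6427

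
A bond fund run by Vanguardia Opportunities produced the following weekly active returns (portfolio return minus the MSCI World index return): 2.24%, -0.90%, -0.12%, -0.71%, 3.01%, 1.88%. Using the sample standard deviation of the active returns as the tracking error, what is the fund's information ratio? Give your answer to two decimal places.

r̄ = (2.24 − 0.9 − 0.12 − 0.71 + 3.01 + 1.88) / 6 = 0.9000%
Σ(r − r̄)² = 14.0806; sample σ = √(14.0806/5) = 1.6781%
IR = r̄ / tracking error = 0.9000 / 1.6781 = 0.5363

0.54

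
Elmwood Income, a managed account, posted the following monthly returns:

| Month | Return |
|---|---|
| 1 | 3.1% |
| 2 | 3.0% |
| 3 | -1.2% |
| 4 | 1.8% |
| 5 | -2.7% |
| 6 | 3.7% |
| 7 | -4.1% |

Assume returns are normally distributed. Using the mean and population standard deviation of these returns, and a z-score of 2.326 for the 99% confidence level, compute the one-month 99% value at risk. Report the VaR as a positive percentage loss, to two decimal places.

6.25

Mean return r̄ = 3.60 / 7 = 0.5143%
Population σ = √[Σ(r − r̄)² / 7] = √[59.2286 / 7] = √8.4612 = 2.9088%
VaR = −(r̄ − z·σ) = −(0.5143 − 2.326 × 2.9088) = −(-6.2516) = 6.2516%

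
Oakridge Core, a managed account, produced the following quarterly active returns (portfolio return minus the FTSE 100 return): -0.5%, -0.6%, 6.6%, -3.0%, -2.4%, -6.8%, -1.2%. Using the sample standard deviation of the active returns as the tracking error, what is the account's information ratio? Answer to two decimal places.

-0.28

Mean return r̄ = -7.90 / 7 = -1.1286%
Σ(r − r̄)² = (-0.5 − (-1.1286))² + (-0.6 − (-1.1286))² + … = 97.6943
σ = √[97.6943 / 6] = 4.0351%
IR = r̄ / tracking error = -1.1286 / 4.0351 = -0.2797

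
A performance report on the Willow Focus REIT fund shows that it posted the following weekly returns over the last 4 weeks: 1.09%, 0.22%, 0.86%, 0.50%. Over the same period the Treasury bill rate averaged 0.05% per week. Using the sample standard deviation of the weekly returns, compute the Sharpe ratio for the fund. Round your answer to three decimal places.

1.605

r̄ = (1.09 + 0.22 + 0.86 + 0.5) / 4 = 2.670 / 4 = 0.6675%
Sample std dev = √[0.4439 / 3] = 0.3847%
Sharpe = (r̄ − rf) / σ = (0.6675 − 0.05) / 0.3847 = 0.6175 / 0.3847 = 1.6051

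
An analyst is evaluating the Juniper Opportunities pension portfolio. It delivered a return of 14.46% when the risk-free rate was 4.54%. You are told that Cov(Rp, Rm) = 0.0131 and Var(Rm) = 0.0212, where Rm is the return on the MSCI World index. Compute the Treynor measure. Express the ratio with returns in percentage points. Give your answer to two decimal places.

16.05

β = Cov / Var = 0.0131 / 0.0212 = 0.6179
Treynor = (Rp − Rf) / β = (14.46% − 4.54%) / 0.6179 = 9.92 / 0.6179 = 16.0544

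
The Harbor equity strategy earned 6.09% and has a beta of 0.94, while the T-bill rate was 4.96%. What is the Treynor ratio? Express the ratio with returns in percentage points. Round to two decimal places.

1.20

Treynor = (Rp − Rf) / β = (6.09% − 4.96%) / 0.94 = 1.13 / 0.94 = 1.2021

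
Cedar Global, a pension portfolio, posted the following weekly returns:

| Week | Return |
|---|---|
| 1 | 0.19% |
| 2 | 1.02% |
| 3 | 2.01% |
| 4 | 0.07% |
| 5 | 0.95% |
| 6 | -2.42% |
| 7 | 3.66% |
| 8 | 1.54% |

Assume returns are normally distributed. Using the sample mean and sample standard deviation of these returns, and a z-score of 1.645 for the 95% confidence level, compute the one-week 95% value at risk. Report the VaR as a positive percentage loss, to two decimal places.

r̄ = (0.19 + 1.02 + 2.01 + 0.07 + 0.95 − 2.42 + 3.66 + 1.54) / 8 = 7.020 / 8 = 0.8775%
Sample σ = √[Σ(r − r̄)² / 7] = √[21.4876 / 7] = √3.0697 = 1.7521%
VaR = −(r̄ − z·σ) = −(0.8775 − 1.645 × 1.7521) = −(-2.0047) = 2.0047%

2.00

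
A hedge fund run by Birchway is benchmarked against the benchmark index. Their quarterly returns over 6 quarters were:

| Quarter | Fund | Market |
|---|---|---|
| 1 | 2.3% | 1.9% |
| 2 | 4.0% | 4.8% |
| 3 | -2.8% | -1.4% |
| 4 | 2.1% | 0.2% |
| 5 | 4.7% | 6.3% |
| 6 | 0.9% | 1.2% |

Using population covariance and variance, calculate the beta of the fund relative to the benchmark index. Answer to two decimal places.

0.83

r̄p = 1.8667%,  r̄m = 2.1667%
Cov = Σ(rp − r̄p)(rm − r̄m) / 6 = 5.7222
Var(rm) = Σ(rm − r̄m)² / 6 = 6.9356
β = Cov / Var = 5.7222 / 6.9356 = 0.8250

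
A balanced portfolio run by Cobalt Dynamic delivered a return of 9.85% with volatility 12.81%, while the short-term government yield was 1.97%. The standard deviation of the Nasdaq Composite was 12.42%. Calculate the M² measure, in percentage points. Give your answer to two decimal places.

9.61

Sharpe = (Rp − Rf) / σp = (9.85% − 1.97%) / 12.81% = 0.6151
M² = Rf + Sharpe × σm = 1.97% + 0.6151 × 12.42% = 9.6095%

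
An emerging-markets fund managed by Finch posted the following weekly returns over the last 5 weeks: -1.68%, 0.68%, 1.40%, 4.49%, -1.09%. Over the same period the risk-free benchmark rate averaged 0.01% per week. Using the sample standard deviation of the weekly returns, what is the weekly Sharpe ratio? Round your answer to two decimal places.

Mean return μ = 3.800 / 5 = 0.7600%
Σ(r − μ)² = (-1.68 − 0.7600)² + (0.68 − 0.7600)² + (1.4 − 0.7600)² + … = 23.7050
σ = √[23.7050 / 4] = 2.4344%
Sharpe = (μ − rf) / σ = (0.7600 − 0.01) / 2.4344 = 0.7500 / 2.4344 = 0.3081

0.31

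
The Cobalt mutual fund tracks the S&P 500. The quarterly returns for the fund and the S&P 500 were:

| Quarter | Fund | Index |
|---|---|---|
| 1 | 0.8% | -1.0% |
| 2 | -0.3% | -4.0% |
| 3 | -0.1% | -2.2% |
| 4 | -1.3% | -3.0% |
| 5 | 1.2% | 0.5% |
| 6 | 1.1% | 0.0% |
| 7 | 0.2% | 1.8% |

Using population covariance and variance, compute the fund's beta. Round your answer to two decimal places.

r̄p = 0.2286%,  r̄m = -1.1286%
Cov = Σ(rp − r̄p)(rm − r̄m) / 7 = 1.0408
Var(rm) = Σ(rm − r̄m)² / 7 = 3.6306
β = Cov / Var = 1.0408 / 3.6306 = 0.2867

0.29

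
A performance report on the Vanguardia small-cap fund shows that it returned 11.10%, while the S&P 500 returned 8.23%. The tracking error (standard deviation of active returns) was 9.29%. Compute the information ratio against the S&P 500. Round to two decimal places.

0.31

IR = (Rp − Rb) / TE = (11.10% − 8.23%) / 9.29% = 2.87% / 9.29% = 0.3089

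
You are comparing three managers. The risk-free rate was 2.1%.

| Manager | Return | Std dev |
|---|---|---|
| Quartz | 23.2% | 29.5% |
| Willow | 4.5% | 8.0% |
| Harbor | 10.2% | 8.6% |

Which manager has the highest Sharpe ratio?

Quartz: Sharpe ratio = (23.2% − 2.1%) / 29.5% = 0.715
Willow: Sharpe ratio = (4.5% − 2.1%) / 8.0% = 0.300
Harbor: Sharpe ratio = (10.2% − 2.1%) / 8.6% = 0.942
Highest: Harbor (0.942).

Harbor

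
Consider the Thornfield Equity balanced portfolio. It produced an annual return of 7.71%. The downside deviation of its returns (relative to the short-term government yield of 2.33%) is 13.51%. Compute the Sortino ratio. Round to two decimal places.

Sortino = (Rp − Rf) / σd = (7.71% − 2.33%) / 13.51% = 5.38% / 13.51% = 0.3982

0.40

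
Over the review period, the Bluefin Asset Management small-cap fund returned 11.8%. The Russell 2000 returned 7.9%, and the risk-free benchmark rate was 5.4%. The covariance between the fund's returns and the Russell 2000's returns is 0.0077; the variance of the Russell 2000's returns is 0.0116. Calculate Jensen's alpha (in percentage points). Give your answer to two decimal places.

β = Cov / Var = 0.0077 / 0.0116 = 0.6638
E[R] = Rf + β(Rm − Rf) = 5.4% + 0.6638 × (7.9% − 5.4%) = 7.0595%
α = Rp − E[R] = 11.8% − 7.0595% = 4.7405

4.74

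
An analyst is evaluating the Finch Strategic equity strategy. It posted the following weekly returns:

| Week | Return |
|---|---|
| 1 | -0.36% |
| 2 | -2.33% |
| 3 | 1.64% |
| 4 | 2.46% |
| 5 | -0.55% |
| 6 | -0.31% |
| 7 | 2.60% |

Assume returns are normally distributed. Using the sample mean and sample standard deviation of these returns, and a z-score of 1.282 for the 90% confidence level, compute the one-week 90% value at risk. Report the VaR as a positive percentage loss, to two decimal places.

1.89

Mean return r̄ = 3.150 / 7 = 0.4500%
Sample σ = √[Σ(r − r̄)² / 6] = √[20.0408 / 6] = √3.3401 = 1.8276%
VaR = −(r̄ − z·σ) = −(0.4500 − 1.282 × 1.8276) = −(-1.8930) = 1.8930%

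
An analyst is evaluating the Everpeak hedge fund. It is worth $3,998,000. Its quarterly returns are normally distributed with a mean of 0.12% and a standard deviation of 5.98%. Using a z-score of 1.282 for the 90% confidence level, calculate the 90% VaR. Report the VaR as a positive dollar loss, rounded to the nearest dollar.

Return at the 90% tail: μ − z·σ = 0.12% − 1.282 × 5.98% = 0.12 − 7.66636 = -7.54636%
VaR = −(-7.54636%) × $3,998,000 = 7.54636% × $3,998,000 = $301,703

$301,703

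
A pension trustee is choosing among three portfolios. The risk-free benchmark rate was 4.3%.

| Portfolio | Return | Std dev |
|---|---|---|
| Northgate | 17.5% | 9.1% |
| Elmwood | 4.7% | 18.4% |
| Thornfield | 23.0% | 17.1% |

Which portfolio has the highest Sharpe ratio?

Northgate: Sharpe ratio = (17.5% − 4.3%) / 9.1% = 1.451
Elmwood: Sharpe ratio = (4.7% − 4.3%) / 18.4% = 0.022
Thornfield: Sharpe ratio = (23.0% − 4.3%) / 17.1% = 1.094
Highest: Northgate (1.451).

Northgate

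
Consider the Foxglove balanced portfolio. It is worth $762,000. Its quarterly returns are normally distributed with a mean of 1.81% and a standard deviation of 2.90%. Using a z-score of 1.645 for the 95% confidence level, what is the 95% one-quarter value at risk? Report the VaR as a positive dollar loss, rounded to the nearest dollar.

Return at the 95% tail: μ − z·σ = 1.81% − 1.645 × 2.90% = 1.81 − 4.7705 = -2.9605%
VaR = −(-2.9605%) × $762,000 = 2.9605% × $762,000 = $22,559

$22,559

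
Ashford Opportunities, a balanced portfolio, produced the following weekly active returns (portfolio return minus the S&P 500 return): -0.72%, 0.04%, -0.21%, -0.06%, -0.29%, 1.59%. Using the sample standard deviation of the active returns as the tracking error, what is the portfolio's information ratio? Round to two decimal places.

0.07

μ = (-0.72 + 0.04 − 0.21 − 0.06 − 0.29 + 1.59) / 6 = 0.0583%
Sample std dev = √[3.1595 / 5] = 0.7949%
IR = μ / tracking error = 0.0583 / 0.7949 = 0.0733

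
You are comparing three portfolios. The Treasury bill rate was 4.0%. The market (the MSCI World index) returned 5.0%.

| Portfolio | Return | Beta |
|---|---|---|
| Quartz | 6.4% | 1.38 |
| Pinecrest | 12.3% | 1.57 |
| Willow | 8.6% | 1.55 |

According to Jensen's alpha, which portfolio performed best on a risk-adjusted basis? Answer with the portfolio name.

Pinecrest

Quartz: α = 6.4% − [4.0% + 1.38 × (5.0% − 4.0%)] = 1.020
Pinecrest: α = 12.3% − [4.0% + 1.57 × (5.0% − 4.0%)] = 6.730
Willow: α = 8.6% − [4.0% + 1.55 × (5.0% − 4.0%)] = 3.050
Highest: Pinecrest (6.730).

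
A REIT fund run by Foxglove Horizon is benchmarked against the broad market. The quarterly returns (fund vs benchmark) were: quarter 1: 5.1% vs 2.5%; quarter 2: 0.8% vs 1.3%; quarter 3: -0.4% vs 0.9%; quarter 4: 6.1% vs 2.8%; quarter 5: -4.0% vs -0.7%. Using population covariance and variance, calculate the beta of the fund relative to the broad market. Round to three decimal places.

2.933

r̄p = 1.5200%,  r̄m = 1.3600%
Cov = Σ(rp − r̄p)(rm − r̄m) / 5 = 4.5948
Var(rm) = Σ(rm − r̄m)² / 5 = 1.5664
β = Cov / Var = 4.5948 / 1.5664 = 2.9334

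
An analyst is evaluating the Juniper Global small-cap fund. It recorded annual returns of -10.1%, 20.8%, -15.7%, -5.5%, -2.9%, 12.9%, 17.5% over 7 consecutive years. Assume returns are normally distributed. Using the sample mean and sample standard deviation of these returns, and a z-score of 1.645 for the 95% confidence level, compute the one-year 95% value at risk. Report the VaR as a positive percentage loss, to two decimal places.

μ = (-10.1 + 20.8 − 15.7 − 5.5 − 2.9 + 12.9 + 17.5) / 7 = 17.00 / 7 = 2.4286%
Σ(r − μ)² = 1251.1743; sample σ = √(1251.1743/6) = 14.4405%
VaR = −(μ − z·σ) = −(2.4286 − 1.645 × 14.4405) = −(-21.3260) = 21.3260%

21.33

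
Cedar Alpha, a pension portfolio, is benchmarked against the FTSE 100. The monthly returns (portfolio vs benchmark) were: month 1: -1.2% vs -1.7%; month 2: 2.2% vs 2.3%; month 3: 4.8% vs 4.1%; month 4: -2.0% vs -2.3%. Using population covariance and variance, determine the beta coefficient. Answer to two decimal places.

1.01

r̄p = 0.9500%,  r̄m = 0.6000%
Cov = Σ(rp − r̄p)(rm − r̄m) / 4 = 7.2750
Var(rm) = Σ(rm − r̄m)² / 4 = 7.2100
β = Cov / Var = 7.2750 / 7.2100 = 1.0090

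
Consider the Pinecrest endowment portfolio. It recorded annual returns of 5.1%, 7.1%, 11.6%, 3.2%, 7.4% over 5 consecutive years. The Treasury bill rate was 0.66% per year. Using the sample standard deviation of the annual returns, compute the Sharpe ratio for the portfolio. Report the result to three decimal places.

r̄ = (5.1 + 7.1 + 11.6 + 3.2 + 7.4) / 5 = 34.40 / 5 = 6.8800%
Σ(r − r̄)² = 39.3080; sample σ = √(39.3080/4) = 3.1348%
Sharpe = (r̄ − rf) / σ = (6.8800 − 0.66) / 3.1348 = 6.2200 / 3.1348 = 1.9842

1.984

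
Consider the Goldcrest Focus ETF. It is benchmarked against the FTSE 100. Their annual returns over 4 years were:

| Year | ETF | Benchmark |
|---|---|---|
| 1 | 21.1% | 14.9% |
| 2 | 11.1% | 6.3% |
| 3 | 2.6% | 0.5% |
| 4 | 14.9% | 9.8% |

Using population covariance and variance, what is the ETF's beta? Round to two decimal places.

r̄p = 12.4250%,  r̄m = 7.8750%
Cov = Σ(rp − r̄p)(rm − r̄m) / 4 = 35.0631
Var(rm) = Σ(rm − r̄m)² / 4 = 27.4819
β = Cov / Var = 35.0631 / 27.4819 = 1.2759

1.28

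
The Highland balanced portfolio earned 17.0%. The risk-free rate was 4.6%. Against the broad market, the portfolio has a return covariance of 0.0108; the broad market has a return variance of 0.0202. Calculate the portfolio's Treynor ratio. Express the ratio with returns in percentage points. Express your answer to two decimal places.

β = Cov / Var = 0.0108 / 0.0202 = 0.5347
Treynor = (Rp − Rf) / β = (17.0% − 4.6%) / 0.5347 = 12.40 / 0.5347 = 23.1906

23.19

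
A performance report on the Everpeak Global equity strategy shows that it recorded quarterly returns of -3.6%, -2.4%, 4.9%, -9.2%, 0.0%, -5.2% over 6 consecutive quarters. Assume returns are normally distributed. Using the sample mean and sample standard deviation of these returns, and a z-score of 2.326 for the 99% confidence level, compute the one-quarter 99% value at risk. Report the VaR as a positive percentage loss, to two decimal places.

13.71

Mean return μ = -15.50 / 6 = -2.5833%
Σ(r − μ)² = 114.3683; sample σ = √(114.3683/5) = 4.7826%
VaR = −(μ − z·σ) = −(-2.5833 − 2.326 × 4.7826) = −(-13.7076) = 13.7076%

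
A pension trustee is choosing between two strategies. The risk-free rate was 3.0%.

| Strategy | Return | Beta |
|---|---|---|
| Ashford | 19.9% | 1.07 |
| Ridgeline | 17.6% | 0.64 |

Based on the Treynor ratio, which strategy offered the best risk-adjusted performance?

Ridgeline

Ashford: Treynor = (19.9% − 3.0%) / 1.07 = 15.794
Ridgeline: Treynor = (17.6% − 3.0%) / 0.64 = 22.813
Highest: Ridgeline (22.813).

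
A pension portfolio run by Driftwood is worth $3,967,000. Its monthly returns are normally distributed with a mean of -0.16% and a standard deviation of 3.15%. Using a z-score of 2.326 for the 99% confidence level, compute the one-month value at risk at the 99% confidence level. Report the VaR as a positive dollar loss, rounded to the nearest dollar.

$297,005

Return at the 99% tail: μ − z·σ = -0.16% − 2.326 × 3.15% = -0.16 − 7.3269 = -7.4869%
VaR = −(-7.4869%) × $3,967,000 = 7.4869% × $3,967,000 = $297,005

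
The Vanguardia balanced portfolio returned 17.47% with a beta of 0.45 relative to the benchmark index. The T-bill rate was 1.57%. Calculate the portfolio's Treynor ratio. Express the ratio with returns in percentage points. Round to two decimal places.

Treynor = (Rp − Rf) / β = (17.47% − 1.57%) / 0.45 = 15.90 / 0.45 = 35.3333

35.33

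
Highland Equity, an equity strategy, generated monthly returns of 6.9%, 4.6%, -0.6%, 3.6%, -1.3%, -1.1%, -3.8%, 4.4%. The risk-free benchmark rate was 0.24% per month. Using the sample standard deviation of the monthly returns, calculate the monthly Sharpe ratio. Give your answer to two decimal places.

Mean return μ = 12.70 / 8 = 1.5875%
Σ(r − μ)² = 98.6288; sample σ = √(98.6288/7) = 3.7536%
Sharpe = (μ − rf) / σ = (1.5875 − 0.24) / 3.7536 = 1.3475 / 3.7536 = 0.3590

0.36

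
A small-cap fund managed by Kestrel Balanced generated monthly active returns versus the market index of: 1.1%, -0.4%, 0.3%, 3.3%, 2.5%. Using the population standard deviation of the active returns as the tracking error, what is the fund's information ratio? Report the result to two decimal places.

0.99

μ = (1.1 − 0.4 + 0.3 + 3.3 + 2.5) / 5 = 6.80 / 5 = 1.3600%
Σ(r − μ)² = (1.1 − 1.3600)² + (-0.4 − 1.3600)² + … = 9.3520
population σ = √(9.3520 / 5) = √1.8704 = 1.3676%
IR = μ / tracking error = 1.3600 / 1.3676 = 0.9944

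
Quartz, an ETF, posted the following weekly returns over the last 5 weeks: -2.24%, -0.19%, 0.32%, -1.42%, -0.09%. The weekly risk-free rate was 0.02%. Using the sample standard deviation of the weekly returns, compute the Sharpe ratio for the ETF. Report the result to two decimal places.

Mean return μ = -3.620 / 5 = -0.7240%
Σ(r − μ)² = (-2.24 − (-0.7240))² + (-0.19 − (-0.7240))² + … = 4.5597
σ = √[4.5597 / 4] = 1.0677%
Sharpe = (μ − rf) / σ = (-0.7240 − 0.02) / 1.0677 = -0.7440 / 1.0677 = -0.6968

-0.70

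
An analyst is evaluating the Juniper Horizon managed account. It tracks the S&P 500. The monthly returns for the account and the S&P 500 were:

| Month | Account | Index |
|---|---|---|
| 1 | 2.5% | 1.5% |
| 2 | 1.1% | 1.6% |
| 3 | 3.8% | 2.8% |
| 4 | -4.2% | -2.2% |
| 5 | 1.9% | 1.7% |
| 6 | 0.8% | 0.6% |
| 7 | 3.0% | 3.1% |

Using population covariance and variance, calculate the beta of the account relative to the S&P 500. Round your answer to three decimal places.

1.449

r̄p = 1.2714%,  r̄m = 1.3000%
Cov = Σ(rp − r̄p)(rm − r̄m) / 7 = 3.8329
Var(rm) = Σ(rm − r̄m)² / 7 = 2.6457
β = Cov / Var = 3.8329 / 2.6457 = 1.4487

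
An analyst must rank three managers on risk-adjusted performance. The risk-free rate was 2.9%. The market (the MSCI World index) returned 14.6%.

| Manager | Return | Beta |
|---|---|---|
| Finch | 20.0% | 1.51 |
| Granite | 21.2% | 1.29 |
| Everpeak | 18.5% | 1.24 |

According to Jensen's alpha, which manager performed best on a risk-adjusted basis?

Finch: α = 20.0% − [2.9% + 1.51 × (14.6% − 2.9%)] = -0.567
Granite: α = 21.2% − [2.9% + 1.29 × (14.6% − 2.9%)] = 3.207
Everpeak: α = 18.5% − [2.9% + 1.24 × (14.6% − 2.9%)] = 1.092
Highest: Granite (3.207).

Granite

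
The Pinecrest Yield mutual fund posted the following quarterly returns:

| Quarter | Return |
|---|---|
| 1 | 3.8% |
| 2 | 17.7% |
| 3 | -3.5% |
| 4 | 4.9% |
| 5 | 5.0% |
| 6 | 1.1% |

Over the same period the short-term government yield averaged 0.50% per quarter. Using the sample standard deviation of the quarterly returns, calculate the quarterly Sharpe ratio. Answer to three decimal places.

r̄ = (3.8 + 17.7 − 3.5 + 4.9 + 5 + 1.1) / 6 = 4.8333%
Σ(r − r̄)² = 250.0333; sample σ = √(250.0333/5) = 7.0715%
Sharpe = (r̄ − rf) / σ = (4.8333 − 0.5) / 7.0715 = 4.3333 / 7.0715 = 0.6128

0.613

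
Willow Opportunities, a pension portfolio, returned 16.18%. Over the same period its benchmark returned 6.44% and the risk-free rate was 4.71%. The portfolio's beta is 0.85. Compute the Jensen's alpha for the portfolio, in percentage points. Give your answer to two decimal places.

10.00

CAPM expected return = Rf + β(Rm − Rf) = 4.71% + 0.85 × (6.44% − 4.71%) = 4.71 + 0.85 × 1.73 = 6.1805%
Jensen's α = Rp − E[R] = 16.18% − 6.1805% = 9.9995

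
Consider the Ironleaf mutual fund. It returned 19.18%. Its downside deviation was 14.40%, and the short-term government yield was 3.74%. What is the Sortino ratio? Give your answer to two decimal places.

1.07

Sortino = (Rp − Rf) / σd = (19.18% − 3.74%) / 14.40% = 15.44% / 14.40% = 1.0722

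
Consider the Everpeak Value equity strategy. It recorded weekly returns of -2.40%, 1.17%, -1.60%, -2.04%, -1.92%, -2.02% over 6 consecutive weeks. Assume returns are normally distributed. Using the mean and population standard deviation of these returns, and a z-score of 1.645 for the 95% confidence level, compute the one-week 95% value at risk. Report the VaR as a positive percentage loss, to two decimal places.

3.45

r̄ = (-2.4 + 1.17 − 1.6 − 2.04 − 1.92 − 2.02) / 6 = -1.4683%
Σ(r − r̄)² = (-2.4 − (-1.4683))² + (1.17 − (-1.4683))² + … = 8.6813
σ = √[8.6813 / 6] = 1.2029%
VaR = −(r̄ − z·σ) = −(-1.4683 − 1.645 × 1.2029) = −(-3.4471) = 3.4471%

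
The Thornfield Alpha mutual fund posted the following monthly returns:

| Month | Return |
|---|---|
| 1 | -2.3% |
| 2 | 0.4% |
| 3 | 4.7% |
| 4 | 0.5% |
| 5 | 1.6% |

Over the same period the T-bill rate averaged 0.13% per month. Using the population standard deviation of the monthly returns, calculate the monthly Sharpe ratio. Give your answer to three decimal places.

μ = (-2.3 + 0.4 + 4.7 + 0.5 + 1.6) / 5 = 0.9800%
Σ(r − μ)² = (-2.3 − 0.9800)² + (0.4 − 0.9800)² + (4.7 − 0.9800)² + … = 25.5480
σ = √[25.5480 / 5] = 2.2604%
Sharpe = (μ − rf) / σ = (0.9800 − 0.13) / 2.2604 = 0.8500 / 2.2604 = 0.3760

0.376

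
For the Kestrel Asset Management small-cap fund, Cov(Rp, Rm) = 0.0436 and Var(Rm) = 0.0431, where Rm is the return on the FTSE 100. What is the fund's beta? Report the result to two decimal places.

1.01

β = Cov(Rp, Rm) / Var(Rm) = 0.0436 / 0.0431 = 1.0116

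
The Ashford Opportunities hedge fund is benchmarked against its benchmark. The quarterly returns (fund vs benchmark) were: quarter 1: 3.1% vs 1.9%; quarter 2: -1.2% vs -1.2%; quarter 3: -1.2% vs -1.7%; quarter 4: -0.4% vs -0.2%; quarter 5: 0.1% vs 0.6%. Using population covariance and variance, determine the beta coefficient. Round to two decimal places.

r̄p = 0.0800%,  r̄m = -0.1200%
Cov = Σ(rp − r̄p)(rm − r̄m) / 5 = 1.9116
Var(rm) = Σ(rm − r̄m)² / 5 = 1.6536
β = Cov / Var = 1.9116 / 1.6536 = 1.1560

1.16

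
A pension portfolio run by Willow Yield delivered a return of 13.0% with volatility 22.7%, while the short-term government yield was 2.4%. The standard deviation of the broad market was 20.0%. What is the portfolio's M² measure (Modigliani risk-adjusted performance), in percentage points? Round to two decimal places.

11.74

Sharpe = (Rp − Rf) / σp = (13.0% − 2.4%) / 22.7% = 0.4670
M² = Rf + Sharpe × σm = 2.4% + 0.4670 × 20.0% = 11.7400%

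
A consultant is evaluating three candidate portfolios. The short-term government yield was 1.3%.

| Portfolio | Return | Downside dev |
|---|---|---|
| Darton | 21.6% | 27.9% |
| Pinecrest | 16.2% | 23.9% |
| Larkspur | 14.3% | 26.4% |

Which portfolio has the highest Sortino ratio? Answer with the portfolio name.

Darton: Sortino ratio = (21.6% − 1.3%) / 27.9% = 0.728
Pinecrest: Sortino ratio = (16.2% − 1.3%) / 23.9% = 0.623
Larkspur: Sortino ratio = (14.3% − 1.3%) / 26.4% = 0.492
Highest: Darton (0.728).

Darton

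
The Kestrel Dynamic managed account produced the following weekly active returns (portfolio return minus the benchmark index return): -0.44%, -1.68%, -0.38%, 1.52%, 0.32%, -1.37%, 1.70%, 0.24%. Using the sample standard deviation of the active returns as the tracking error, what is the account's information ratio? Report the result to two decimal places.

r̄ = (-0.44 − 1.68 − 0.38 + 1.52 + 0.32 − 1.37 + 1.7 + 0.24) / 8 = -0.0113%
Σ(r − r̄)² = 10.3967; sample σ = √(10.3967/7) = 1.2187%
IR = r̄ / tracking error = -0.0113 / 1.2187 = -0.0093

-0.01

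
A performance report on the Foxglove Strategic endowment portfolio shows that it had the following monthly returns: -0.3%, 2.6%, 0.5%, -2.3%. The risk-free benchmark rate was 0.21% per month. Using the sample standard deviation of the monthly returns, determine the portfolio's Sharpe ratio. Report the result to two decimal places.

-0.04

r̄ = (-0.3 + 2.6 + 0.5 − 2.3) / 4 = 0.50 / 4 = 0.1250%
Σ(r − r̄)² = (-0.3 − 0.1250)² + (2.6 − 0.1250)² + … = 12.3275
σ = √[12.3275 / 3] = 2.0271%
Sharpe = (r̄ − rf) / σ = (0.1250 − 0.21) / 2.0271 = -0.0850 / 2.0271 = -0.0419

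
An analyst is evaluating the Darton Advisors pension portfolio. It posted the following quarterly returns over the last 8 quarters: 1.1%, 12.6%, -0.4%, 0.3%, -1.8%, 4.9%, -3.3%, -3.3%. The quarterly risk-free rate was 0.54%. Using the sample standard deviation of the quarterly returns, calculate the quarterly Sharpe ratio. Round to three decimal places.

μ = (1.1 + 12.6 − 0.4 + 0.3 − 1.8 + 4.9 − 3.3 − 3.3) / 8 = 10.10 / 8 = 1.2625%
Sample σ = √[Σ(r − μ)² / 7] = √[196.4988 / 7] = √28.0713 = 5.2982%
Sharpe = (μ − rf) / σ = (1.2625 − 0.54) / 5.2982 = 0.7225 / 5.2982 = 0.1364

0.136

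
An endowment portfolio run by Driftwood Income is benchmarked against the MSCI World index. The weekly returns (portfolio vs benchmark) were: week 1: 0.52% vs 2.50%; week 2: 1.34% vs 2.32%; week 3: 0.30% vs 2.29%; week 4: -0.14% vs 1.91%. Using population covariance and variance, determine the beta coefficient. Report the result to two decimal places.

r̄p = 0.5050%,  r̄m = 2.2550%
Cov = Σ(rp − r̄p)(rm − r̄m) / 4 = 0.0683
Var(rm) = Σ(rm − r̄m)² / 4 = 0.0461
β = Cov / Var = 0.0683 / 0.0461 = 1.4816

1.48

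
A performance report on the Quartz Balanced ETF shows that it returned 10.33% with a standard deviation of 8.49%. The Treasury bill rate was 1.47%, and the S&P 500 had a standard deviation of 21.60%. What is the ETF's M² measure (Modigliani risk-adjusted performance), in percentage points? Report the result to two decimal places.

Sharpe = (Rp − Rf) / σp = (10.33% − 1.47%) / 8.49% = 1.0436
M² = Rf + Sharpe × σm = 1.47% + 1.0436 × 21.60% = 24.0118%

24.01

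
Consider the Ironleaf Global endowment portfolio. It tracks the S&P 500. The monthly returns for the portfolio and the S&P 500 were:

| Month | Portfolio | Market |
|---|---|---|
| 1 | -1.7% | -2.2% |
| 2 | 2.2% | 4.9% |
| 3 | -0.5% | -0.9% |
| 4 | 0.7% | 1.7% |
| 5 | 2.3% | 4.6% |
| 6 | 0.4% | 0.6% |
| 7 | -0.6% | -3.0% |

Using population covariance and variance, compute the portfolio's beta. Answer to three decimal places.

r̄p = 0.4000%,  r̄m = 0.8143%
Cov = Σ(rp − r̄p)(rm − r̄m) / 7 = 3.7857
Var(rm) = Σ(rm − r̄m)² / 7 = 8.3469
β = Cov / Var = 3.7857 / 8.3469 = 0.4535

0.454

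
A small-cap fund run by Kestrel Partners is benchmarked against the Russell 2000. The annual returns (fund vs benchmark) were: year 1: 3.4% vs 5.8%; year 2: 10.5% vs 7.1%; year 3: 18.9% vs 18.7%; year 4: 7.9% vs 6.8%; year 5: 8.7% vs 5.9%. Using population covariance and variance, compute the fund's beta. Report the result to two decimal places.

0.94

r̄p = 9.8800%,  r̄m = 8.8600%
Cov = Σ(rp − r̄p)(rm − r̄m) / 5 = 23.0132
Var(rm) = Σ(rm − r̄m)² / 5 = 24.4584
β = Cov / Var = 23.0132 / 24.4584 = 0.9409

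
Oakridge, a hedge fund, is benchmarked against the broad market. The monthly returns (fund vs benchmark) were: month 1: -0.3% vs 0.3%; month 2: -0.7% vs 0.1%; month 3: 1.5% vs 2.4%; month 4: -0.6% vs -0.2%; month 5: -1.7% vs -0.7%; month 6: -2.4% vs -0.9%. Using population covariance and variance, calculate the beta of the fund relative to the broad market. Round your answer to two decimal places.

r̄p = -0.7000%,  r̄m = 0.1667%
Cov = Σ(rp − r̄p)(rm − r̄m) / 6 = 1.2683
Var(rm) = Σ(rm − r̄m)² / 6 = 1.1722
β = Cov / Var = 1.2683 / 1.1722 = 1.0820

1.08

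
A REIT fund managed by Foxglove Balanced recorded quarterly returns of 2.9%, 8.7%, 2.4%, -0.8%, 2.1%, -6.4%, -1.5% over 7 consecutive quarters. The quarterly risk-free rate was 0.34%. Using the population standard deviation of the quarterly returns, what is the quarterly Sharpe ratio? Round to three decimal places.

μ = (2.9 + 8.7 + 2.4 − 0.8 + 2.1 − 6.4 − 1.5) / 7 = 7.40 / 7 = 1.0571%
Σ(r − μ)² = (2.9 − 1.0571)² + (8.7 − 1.0571)² + (2.4 − 1.0571)² + … = 130.2971
σ = √[130.2971 / 7] = 4.3144%
Sharpe = (μ − rf) / σ = (1.0571 − 0.34) / 4.3144 = 0.7171 / 4.3144 = 0.1662

0.166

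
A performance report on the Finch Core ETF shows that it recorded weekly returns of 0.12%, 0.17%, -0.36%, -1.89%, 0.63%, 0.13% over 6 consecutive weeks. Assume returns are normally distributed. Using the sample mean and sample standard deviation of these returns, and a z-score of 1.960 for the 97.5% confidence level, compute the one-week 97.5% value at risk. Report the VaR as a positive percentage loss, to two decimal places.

1.94

Mean return r̄ = -1.200 / 6 = -0.2000%
Σ(r − r̄)² = (0.12 − (-0.2000))² + (0.17 − (-0.2000))² + … = 3.9188
sample σ = √(3.9188 / 5) = √0.7838 = 0.8853%
VaR = −(r̄ − z·σ) = −(-0.2000 − 1.960 × 0.8853) = −(-1.9352) = 1.9352%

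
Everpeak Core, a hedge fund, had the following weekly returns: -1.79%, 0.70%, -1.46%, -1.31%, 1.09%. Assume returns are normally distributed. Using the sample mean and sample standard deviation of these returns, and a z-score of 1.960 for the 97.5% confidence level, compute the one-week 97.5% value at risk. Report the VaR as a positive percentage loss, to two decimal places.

3.18

Mean return μ = -2.770 / 5 = -0.5540%
Sample std dev = √[7.1953 / 4] = 1.3412%
VaR = −(μ − z·σ) = −(-0.5540 − 1.960 × 1.3412) = −(-3.1828) = 3.1828%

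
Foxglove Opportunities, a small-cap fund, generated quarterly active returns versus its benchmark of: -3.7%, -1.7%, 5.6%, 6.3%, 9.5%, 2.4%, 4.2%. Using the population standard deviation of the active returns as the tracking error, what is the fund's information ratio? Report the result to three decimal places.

r̄ = (-3.7 − 1.7 + 5.6 + 6.3 + 9.5 + 2.4 + 4.2) / 7 = 3.2286%
Σ(r − r̄)² = 128.3143; population σ = √(128.3143/7) = 4.2814%
IR = r̄ / tracking error = 3.2286 / 4.2814 = 0.7541

0.754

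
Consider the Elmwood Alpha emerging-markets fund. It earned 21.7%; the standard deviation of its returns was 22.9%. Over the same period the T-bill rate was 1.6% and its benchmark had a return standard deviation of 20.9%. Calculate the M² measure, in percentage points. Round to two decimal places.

Sharpe = (Rp − Rf) / σp = (21.7% − 1.6%) / 22.9% = 0.8777
M² = Rf + Sharpe × σm = 1.6% + 0.8777 × 20.9% = 19.9439%

19.94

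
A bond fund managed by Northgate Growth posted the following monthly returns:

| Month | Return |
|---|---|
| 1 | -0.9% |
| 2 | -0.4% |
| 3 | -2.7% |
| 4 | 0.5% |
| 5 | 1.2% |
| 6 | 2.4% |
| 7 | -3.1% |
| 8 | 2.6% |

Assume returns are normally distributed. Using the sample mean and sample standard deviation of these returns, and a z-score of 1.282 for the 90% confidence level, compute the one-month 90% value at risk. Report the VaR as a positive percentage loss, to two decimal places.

2.79

r̄ = (-0.9 − 0.4 − 2.7 + 0.5 + 1.2 + 2.4 − 3.1 + 2.6) / 8 = -0.40 / 8 = -0.0500%
Sample σ = √[Σ(r − r̄)² / 7] = √[32.0600 / 7] = √4.5800 = 2.1401%
VaR = −(r̄ − z·σ) = −(-0.0500 − 1.282 × 2.1401) = −(-2.7936) = 2.7936%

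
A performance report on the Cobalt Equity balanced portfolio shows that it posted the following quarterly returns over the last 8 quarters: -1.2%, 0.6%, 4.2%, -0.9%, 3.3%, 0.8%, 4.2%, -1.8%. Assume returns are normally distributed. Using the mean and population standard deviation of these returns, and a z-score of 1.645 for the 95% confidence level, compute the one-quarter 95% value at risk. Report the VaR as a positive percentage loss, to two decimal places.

r̄ = (-1.2 + 0.6 + 4.2 − 0.9 + 3.3 + 0.8 + 4.2 − 1.8) / 8 = 1.1500%
Σ(r − r̄)² = 42.0800; population σ = √(42.0800/8) = 2.2935%
VaR = −(r̄ − z·σ) = −(1.1500 − 1.645 × 2.2935) = −(-2.6228) = 2.6228%

2.62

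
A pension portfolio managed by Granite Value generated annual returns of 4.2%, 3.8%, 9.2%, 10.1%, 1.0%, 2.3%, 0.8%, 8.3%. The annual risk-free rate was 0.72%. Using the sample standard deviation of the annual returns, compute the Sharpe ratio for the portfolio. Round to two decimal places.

r̄ = (4.2 + 3.8 + 9.2 + 10.1 + 1 + 2.3 + 0.8 + 8.3) / 8 = 4.9625%
Sample σ = √[Σ(r − r̄)² / 7] = √[97.5388 / 7] = √13.9341 = 3.7328%
Sharpe = (r̄ − rf) / σ = (4.9625 − 0.72) / 3.7328 = 4.2425 / 3.7328 = 1.1365

1.14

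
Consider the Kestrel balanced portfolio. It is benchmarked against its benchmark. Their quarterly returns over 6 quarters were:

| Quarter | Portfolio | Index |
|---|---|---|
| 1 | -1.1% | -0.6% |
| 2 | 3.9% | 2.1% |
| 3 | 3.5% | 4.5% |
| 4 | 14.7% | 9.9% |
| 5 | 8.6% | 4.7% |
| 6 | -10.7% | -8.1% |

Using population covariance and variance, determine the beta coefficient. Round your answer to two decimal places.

r̄p = 3.1500%,  r̄m = 2.0833%
Cov = Σ(rp − r̄p)(rm − r̄m) / 6 = 42.9742
Var(rm) = Σ(rm − r̄m)² / 6 = 30.7814
β = Cov / Var = 42.9742 / 30.7814 = 1.3961

1.40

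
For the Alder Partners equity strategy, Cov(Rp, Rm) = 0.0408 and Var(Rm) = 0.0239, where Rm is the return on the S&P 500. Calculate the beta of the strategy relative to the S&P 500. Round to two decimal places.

β = Cov(Rp, Rm) / Var(Rm) = 0.0408 / 0.0239 = 1.7071

1.71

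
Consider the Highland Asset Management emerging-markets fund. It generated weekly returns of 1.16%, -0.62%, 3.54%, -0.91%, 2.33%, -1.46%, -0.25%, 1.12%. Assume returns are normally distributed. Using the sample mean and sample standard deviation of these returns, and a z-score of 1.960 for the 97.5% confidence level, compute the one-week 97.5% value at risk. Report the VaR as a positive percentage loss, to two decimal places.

2.78

μ = (1.16 − 0.62 + 3.54 − 0.91 + 2.33 − 1.46 − 0.25 + 1.12) / 8 = 0.6138%
Σ(r − μ)² = (1.16 − 0.6138)² + (-0.62 − 0.6138)² + … = 20.9536
sample σ = √(20.9536 / 7) = √2.9934 = 1.7301%
VaR = −(μ − z·σ) = −(0.6138 − 1.960 × 1.7301) = −(-2.7772) = 2.7772%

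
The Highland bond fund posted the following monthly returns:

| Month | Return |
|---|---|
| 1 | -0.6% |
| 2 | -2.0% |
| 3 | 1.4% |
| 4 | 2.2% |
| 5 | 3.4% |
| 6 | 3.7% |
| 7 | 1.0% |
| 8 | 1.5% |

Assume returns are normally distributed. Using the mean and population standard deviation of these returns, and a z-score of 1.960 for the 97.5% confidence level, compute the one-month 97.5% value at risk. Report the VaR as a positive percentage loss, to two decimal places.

Mean return μ = 10.60 / 8 = 1.3250%
Population std dev = √[25.6150 / 8] = 1.7894%
VaR = −(μ − z·σ) = −(1.3250 − 1.960 × 1.7894) = −(-2.1822) = 2.1822%

2.18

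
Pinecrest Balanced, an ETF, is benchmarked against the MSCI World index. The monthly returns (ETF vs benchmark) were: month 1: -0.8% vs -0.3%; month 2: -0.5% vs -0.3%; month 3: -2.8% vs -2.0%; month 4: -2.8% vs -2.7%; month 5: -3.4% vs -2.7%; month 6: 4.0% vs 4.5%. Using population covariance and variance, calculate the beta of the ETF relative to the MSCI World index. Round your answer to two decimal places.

r̄p = -1.0500%,  r̄m = -0.5833%
Cov = Σ(rp − r̄p)(rm − r̄m) / 6 = 6.1758
Var(rm) = Σ(rm − r̄m)² / 6 = 6.1614
β = Cov / Var = 6.1758 / 6.1614 = 1.0023

1.00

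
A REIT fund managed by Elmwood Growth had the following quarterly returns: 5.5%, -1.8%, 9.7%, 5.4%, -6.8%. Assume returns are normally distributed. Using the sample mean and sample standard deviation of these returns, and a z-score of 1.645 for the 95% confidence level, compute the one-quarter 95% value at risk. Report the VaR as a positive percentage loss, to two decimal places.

Mean return μ = 12.00 / 5 = 2.4000%
Sample std dev = √[174.1800 / 4] = 6.5989%
VaR = −(μ − z·σ) = −(2.4000 − 1.645 × 6.5989) = −(-8.4552) = 8.4552%

8.46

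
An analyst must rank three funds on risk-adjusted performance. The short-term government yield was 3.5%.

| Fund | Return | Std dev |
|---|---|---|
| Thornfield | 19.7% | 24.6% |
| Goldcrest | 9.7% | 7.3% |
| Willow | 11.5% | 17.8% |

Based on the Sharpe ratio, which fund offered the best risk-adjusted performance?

Thornfield: Sharpe ratio = (19.7% − 3.5%) / 24.6% = 0.659
Goldcrest: Sharpe ratio = (9.7% − 3.5%) / 7.3% = 0.849
Willow: Sharpe ratio = (11.5% − 3.5%) / 17.8% = 0.449
Highest: Goldcrest (0.849).

Goldcrest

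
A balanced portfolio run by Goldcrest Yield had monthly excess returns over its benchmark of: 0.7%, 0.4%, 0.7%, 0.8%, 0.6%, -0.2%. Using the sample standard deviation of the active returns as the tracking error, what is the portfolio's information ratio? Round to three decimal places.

μ = (0.7 + 0.4 + 0.7 + 0.8 + 0.6 − 0.2) / 6 = 3.00 / 6 = 0.5000%
Sample σ = √[Σ(r − μ)² / 5] = √[0.6800 / 5] = √0.1360 = 0.3688%
IR = μ / tracking error = 0.5000 / 0.3688 = 1.3557

1.356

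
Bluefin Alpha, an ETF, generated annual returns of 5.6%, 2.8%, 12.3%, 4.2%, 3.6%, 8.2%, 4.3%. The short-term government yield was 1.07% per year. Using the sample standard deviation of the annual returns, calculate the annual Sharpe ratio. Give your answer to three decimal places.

Mean return r̄ = 41.00 / 7 = 5.8571%
Σ(r − r̄)² = 66.6771; sample σ = √(66.6771/6) = 3.3336%
Sharpe = (r̄ − rf) / σ = (5.8571 − 1.07) / 3.3336 = 4.7871 / 3.3336 = 1.4360

1.436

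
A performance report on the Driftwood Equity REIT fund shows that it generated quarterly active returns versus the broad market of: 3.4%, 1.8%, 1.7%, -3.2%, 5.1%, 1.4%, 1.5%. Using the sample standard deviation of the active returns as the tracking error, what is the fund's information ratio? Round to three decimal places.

r̄ = (3.4 + 1.8 + 1.7 − 3.2 + 5.1 + 1.4 + 1.5) / 7 = 1.6714%
Σ(r − r̄)² = (3.4 − 1.6714)² + (1.8 − 1.6714)² + (1.7 − 1.6714)² + … = 38.5943
sample σ = √(38.5943 / 6) = √6.4324 = 2.5362%
IR = r̄ / tracking error = 1.6714 / 2.5362 = 0.6590

0.659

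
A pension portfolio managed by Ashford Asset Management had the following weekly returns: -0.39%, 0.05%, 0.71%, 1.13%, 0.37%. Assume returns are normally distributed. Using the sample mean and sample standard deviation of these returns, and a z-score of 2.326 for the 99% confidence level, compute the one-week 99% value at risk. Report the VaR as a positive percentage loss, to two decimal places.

r̄ = (-0.39 + 0.05 + 0.71 + 1.13 + 0.37) / 5 = 0.3740%
Sample std dev = √[1.3731 / 4] = 0.5859%
VaR = −(r̄ − z·σ) = −(0.3740 − 2.326 × 0.5859) = −(-0.9888) = 0.9888%

0.99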